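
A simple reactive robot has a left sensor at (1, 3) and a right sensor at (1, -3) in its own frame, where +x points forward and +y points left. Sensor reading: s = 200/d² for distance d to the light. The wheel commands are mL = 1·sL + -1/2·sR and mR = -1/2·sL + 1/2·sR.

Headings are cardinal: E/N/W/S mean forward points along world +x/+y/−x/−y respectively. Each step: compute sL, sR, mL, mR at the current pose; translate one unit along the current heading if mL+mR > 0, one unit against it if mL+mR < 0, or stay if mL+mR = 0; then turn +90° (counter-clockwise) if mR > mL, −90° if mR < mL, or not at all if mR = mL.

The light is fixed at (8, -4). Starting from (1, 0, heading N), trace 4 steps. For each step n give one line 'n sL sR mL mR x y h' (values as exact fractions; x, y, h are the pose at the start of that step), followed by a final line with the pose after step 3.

n=0: pose=(1,0,N); sL=8/5, sR=200/41; mL=-172/205, mR=336/205; mL+mR=4/5 → advance +1; mR−mL=508/205 → turn +1·90°
n=1: pose=(1,1,W); sL=50/17, sR=25/16; mL=1175/544, mR=-375/544; mL+mR=25/17 → advance +1; mR−mL=-775/272 → turn -1·90°
n=2: pose=(0,1,N); sL=200/157, sR=200/61; mL=-3500/9577, mR=9600/9577; mL+mR=100/157 → advance +1; mR−mL=13100/9577 → turn +1·90°
n=3: pose=(0,2,W); sL=20/9, sR=100/81; mL=130/81, mR=-40/81; mL+mR=10/9 → advance +1; mR−mL=-170/81 → turn -1·90°

0 8/5 200/41 -172/205 336/205 1 0 N
1 50/17 25/16 1175/544 -375/544 1 1 W
2 200/157 200/61 -3500/9577 9600/9577 0 1 N
3 20/9 100/81 130/81 -40/81 0 2 W
final -1 2 N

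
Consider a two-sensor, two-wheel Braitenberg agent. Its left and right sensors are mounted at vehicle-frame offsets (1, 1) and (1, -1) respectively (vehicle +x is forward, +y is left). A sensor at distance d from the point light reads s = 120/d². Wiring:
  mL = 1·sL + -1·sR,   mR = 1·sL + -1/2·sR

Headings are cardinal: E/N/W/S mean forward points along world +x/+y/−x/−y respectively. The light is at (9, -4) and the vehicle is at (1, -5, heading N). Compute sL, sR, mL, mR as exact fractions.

left sensor world pos  = (0, -4); dL² = 81
right sensor world pos = (2, -4); dR² = 49
sL = 120/81 = 40/27
sR = 120/49 = 120/49
mL = 1·sL + -1·sR = -1280/1323
mR = 1·sL + -1/2·sR = 340/1323

40/27 120/49 -1280/1323 340/1323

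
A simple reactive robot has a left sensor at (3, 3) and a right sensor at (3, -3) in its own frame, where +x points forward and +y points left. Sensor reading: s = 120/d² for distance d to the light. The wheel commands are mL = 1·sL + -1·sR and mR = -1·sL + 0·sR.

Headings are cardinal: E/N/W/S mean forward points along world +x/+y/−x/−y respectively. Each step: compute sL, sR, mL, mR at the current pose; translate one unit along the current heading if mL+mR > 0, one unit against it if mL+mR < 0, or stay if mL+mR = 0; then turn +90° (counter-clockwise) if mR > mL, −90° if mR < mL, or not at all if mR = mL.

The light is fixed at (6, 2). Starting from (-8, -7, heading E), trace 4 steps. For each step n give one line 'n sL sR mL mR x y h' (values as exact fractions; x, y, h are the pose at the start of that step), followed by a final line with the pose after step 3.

0 120/157 24/53 2592/8321 -120/157 -8 -7 E
1 5/12 10/39 25/156 -5/12 -9 -7 S
2 24/89 120/349 -2304/31061 -24/89 -9 -6 W
3 60/157 60/73 -5040/11461 -60/157 -8 -6 N
final -8 -7 W

n=0: pose=(-8,-7,E); sL=120/157, sR=24/53; mL=2592/8321, mR=-120/157; mL+mR=-24/53 → advance -1; mR−mL=-8952/8321 → turn -1·90°
n=1: pose=(-9,-7,S); sL=5/12, sR=10/39; mL=25/156, mR=-5/12; mL+mR=-10/39 → advance -1; mR−mL=-15/26 → turn -1·90°
n=2: pose=(-9,-6,W); sL=24/89, sR=120/349; mL=-2304/31061, mR=-24/89; mL+mR=-120/349 → advance -1; mR−mL=-6072/31061 → turn -1·90°
n=3: pose=(-8,-6,N); sL=60/157, sR=60/73; mL=-5040/11461, mR=-60/157; mL+mR=-60/73 → advance -1; mR−mL=660/11461 → turn +1·90°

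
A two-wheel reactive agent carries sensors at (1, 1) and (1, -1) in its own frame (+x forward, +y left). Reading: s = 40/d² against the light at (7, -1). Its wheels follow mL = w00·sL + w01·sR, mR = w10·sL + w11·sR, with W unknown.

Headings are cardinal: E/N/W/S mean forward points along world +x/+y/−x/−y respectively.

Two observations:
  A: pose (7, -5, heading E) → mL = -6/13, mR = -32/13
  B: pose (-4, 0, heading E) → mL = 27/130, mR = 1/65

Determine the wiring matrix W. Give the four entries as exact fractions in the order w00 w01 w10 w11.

-1/2 1 -1 1

obs A: pose=(7,-5,E) → sL=4, sR=20/13, mL=-6/13, mR=-32/13
obs B: pose=(-4,0,E) → sL=5/13, sR=2/5, mL=27/130, mR=1/65
sensor matrix S = [[4, 20/13], [5/13, 2/5]]; det S = 852/845
solve [mL_A; mL_B] = S·[w00; w01] and [mR_A; mR_B] = S·[w10; w11]:
  w00 = -1/2, w01 = 1, w10 = -1, w11 = 1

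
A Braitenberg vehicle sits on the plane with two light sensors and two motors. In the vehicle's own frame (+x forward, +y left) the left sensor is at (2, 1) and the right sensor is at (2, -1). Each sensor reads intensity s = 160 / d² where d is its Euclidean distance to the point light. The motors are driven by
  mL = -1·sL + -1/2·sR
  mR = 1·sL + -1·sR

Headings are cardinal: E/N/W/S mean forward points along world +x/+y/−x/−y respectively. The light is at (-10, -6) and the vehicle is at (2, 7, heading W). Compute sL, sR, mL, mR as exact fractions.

left sensor world pos  = (0, 6); dL² = 244
right sensor world pos = (0, 8); dR² = 296
sL = 160/244 = 40/61
sR = 160/296 = 20/37
mL = -1·sL + -1/2·sR = -2090/2257
mR = 1·sL + -1·sR = 260/2257

40/61 20/37 -2090/2257 260/2257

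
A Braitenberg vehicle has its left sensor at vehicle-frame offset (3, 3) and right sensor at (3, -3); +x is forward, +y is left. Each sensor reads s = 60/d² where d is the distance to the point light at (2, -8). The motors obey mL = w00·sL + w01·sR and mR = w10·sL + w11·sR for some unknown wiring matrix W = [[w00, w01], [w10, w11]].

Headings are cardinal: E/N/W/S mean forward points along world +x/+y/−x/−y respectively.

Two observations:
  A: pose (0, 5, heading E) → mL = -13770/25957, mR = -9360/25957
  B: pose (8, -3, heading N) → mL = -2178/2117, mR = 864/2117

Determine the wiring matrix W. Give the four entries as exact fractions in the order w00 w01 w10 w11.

-1 -1/2 1 -1

obs A: pose=(0,5,E) → sL=60/257, sR=60/101, mL=-13770/25957, mR=-9360/25957
obs B: pose=(8,-3,N) → sL=60/73, sR=12/29, mL=-2178/2117, mR=864/2117
sensor matrix S = [[60/257, 60/101], [60/73, 12/29]]; det S = -21522240/54950969
solve [mL_A; mL_B] = S·[w00; w01] and [mR_A; mR_B] = S·[w10; w11]:
  w00 = -1, w01 = -1/2, w10 = 1, w11 = -1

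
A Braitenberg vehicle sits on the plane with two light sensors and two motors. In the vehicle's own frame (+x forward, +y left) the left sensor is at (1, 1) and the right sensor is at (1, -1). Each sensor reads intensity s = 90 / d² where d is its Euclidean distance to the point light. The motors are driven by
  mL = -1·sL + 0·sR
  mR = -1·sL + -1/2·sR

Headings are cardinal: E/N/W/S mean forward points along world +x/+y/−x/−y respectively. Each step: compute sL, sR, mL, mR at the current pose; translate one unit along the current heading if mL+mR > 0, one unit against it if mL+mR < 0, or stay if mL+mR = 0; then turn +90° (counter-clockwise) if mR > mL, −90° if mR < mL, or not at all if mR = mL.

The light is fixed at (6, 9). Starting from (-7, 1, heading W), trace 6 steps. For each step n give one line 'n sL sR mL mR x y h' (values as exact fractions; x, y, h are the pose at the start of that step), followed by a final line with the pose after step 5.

n=0: pose=(-7,1,W); sL=90/277, sR=18/49; mL=-90/277, mR=-6903/13573; mL+mR=-11313/13573 → advance -1; mR−mL=-9/49 → turn -1·90°
n=1: pose=(-6,1,N); sL=45/109, sR=9/17; mL=-45/109, mR=-2511/3706; mL+mR=-4041/3706 → advance -1; mR−mL=-9/34 → turn -1·90°
n=2: pose=(-6,0,E); sL=18/37, sR=90/221; mL=-18/37, mR=-5643/8177; mL+mR=-9621/8177 → advance -1; mR−mL=-45/221 → turn -1·90°
n=3: pose=(-7,0,S); sL=45/122, sR=45/148; mL=-45/122, mR=-9405/18056; mL+mR=-16065/18056 → advance -1; mR−mL=-45/296 → turn -1·90°
n=4: pose=(-7,1,W); sL=90/277, sR=18/49; mL=-90/277, mR=-6903/13573; mL+mR=-11313/13573 → advance -1; mR−mL=-9/49 → turn -1·90°
n=5: pose=(-6,1,N); sL=45/109, sR=9/17; mL=-45/109, mR=-2511/3706; mL+mR=-4041/3706 → advance -1; mR−mL=-9/34 → turn -1·90°

0 90/277 18/49 -90/277 -6903/13573 -7 1 W
1 45/109 9/17 -45/109 -2511/3706 -6 1 N
2 18/37 90/221 -18/37 -5643/8177 -6 0 E
3 45/122 45/148 -45/122 -9405/18056 -7 0 S
4 90/277 18/49 -90/277 -6903/13573 -7 1 W
5 45/109 9/17 -45/109 -2511/3706 -6 1 N
final -6 0 E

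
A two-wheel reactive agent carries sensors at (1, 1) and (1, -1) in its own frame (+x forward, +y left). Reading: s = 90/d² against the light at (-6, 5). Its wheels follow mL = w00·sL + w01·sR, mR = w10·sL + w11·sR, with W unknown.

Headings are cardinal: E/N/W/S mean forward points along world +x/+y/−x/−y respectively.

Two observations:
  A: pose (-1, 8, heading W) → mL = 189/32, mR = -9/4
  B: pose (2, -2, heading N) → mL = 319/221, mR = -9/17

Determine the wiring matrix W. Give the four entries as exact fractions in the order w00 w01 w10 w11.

1 1/2 -1/2 0

obs A: pose=(-1,8,W) → sL=9/2, sR=45/16, mL=189/32, mR=-9/4
obs B: pose=(2,-2,N) → sL=18/17, sR=10/13, mL=319/221, mR=-9/17
sensor matrix S = [[9/2, 45/16], [18/17, 10/13]]; det S = 855/1768
solve [mL_A; mL_B] = S·[w00; w01] and [mR_A; mR_B] = S·[w10; w11]:
  w00 = 1, w01 = 1/2, w10 = -1/2, w11 = 0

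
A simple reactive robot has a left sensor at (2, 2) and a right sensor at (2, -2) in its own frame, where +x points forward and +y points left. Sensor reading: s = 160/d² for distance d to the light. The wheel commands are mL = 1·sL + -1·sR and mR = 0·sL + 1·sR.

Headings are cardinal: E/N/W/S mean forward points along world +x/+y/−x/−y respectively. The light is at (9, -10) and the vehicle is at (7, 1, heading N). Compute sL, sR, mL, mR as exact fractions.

32/37 160/169 -512/6253 160/169

left sensor world pos  = (5, 3); dL² = 185
right sensor world pos = (9, 3); dR² = 169
sL = 160/185 = 32/37
sR = 160/169 = 160/169
mL = 1·sL + -1·sR = -512/6253
mR = 0·sL + 1·sR = 160/169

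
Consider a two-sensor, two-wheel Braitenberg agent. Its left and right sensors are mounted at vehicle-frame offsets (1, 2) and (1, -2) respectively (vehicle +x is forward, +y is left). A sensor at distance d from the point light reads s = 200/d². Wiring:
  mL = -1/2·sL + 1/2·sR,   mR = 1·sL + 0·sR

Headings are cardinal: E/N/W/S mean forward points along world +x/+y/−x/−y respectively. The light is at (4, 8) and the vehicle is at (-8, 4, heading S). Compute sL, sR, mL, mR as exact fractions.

8/5 200/221 -384/1105 8/5

left sensor world pos  = (-6, 3); dL² = 125
right sensor world pos = (-10, 3); dR² = 221
sL = 200/125 = 8/5
sR = 200/221 = 200/221
mL = -1/2·sL + 1/2·sR = -384/1105
mR = 1·sL + 0·sR = 8/5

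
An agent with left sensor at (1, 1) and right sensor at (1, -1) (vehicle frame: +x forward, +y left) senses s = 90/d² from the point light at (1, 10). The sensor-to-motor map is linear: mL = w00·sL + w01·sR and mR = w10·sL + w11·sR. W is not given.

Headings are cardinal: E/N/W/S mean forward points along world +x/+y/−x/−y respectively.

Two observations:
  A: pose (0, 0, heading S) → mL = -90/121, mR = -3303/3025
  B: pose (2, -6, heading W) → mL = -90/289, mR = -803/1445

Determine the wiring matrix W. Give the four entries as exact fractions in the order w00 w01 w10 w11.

obs A: pose=(0,0,S) → sL=90/121, sR=18/25, mL=-90/121, mR=-3303/3025
obs B: pose=(2,-6,W) → sL=90/289, sR=2/5, mL=-90/289, mR=-803/1445
sensor matrix S = [[90/121, 18/25], [90/289, 2/5]]; det S = 12816/174845
solve [mL_A; mL_B] = S·[w00; w01] and [mR_A; mR_B] = S·[w10; w11]:
  w00 = -1, w01 = 0, w10 = -1/2, w11 = -1

-1 0 -1/2 -1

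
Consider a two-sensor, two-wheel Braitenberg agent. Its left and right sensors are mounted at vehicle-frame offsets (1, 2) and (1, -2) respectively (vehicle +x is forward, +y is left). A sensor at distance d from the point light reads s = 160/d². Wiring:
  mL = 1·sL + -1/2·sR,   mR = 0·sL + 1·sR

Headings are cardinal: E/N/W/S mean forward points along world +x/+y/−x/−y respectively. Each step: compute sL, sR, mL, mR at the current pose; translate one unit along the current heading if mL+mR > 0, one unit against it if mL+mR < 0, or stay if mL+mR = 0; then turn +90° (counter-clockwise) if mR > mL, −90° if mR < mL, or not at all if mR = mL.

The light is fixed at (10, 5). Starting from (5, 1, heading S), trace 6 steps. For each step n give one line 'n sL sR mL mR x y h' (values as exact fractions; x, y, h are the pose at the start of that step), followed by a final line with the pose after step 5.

n=0: pose=(5,1,S); sL=80/17, sR=80/37; mL=2280/629, mR=80/37; mL+mR=3640/629 → advance +1; mR−mL=-920/629 → turn -1·90°
n=1: pose=(5,0,W); sL=32/17, sR=32/9; mL=16/153, mR=32/9; mL+mR=560/153 → advance +1; mR−mL=176/51 → turn +1·90°
n=2: pose=(4,0,S); sL=40/13, sR=8/5; mL=148/65, mR=8/5; mL+mR=252/65 → advance +1; mR−mL=-44/65 → turn -1·90°
n=3: pose=(4,-1,W); sL=160/113, sR=32/13; mL=272/1469, mR=32/13; mL+mR=3888/1469 → advance +1; mR−mL=3344/1469 → turn +1·90°
n=4: pose=(3,-1,S); sL=80/37, sR=16/13; mL=744/481, mR=16/13; mL+mR=1336/481 → advance +1; mR−mL=-152/481 → turn -1·90°
n=5: pose=(3,-2,W); sL=32/29, sR=160/89; mL=528/2581, mR=160/89; mL+mR=5168/2581 → advance +1; mR−mL=4112/2581 → turn +1·90°

0 80/17 80/37 2280/629 80/37 5 1 S
1 32/17 32/9 16/153 32/9 5 0 W
2 40/13 8/5 148/65 8/5 4 0 S
3 160/113 32/13 272/1469 32/13 4 -1 W
4 80/37 16/13 744/481 16/13 3 -1 S
5 32/29 160/89 528/2581 160/89 3 -2 W
final 2 -2 S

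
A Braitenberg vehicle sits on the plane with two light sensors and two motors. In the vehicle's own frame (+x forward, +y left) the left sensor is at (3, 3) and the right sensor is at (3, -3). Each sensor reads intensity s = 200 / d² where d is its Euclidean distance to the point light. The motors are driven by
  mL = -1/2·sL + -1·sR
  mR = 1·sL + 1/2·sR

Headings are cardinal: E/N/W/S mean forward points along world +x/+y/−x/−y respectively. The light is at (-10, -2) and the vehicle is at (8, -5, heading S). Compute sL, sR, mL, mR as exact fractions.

left sensor world pos  = (11, -8); dL² = 477
right sensor world pos = (5, -8); dR² = 261
sL = 200/477 = 200/477
sR = 200/261 = 200/261
mL = -1/2·sL + -1·sR = -1500/1537
mR = 1·sL + 1/2·sR = 3700/4611

200/477 200/261 -1500/1537 3700/4611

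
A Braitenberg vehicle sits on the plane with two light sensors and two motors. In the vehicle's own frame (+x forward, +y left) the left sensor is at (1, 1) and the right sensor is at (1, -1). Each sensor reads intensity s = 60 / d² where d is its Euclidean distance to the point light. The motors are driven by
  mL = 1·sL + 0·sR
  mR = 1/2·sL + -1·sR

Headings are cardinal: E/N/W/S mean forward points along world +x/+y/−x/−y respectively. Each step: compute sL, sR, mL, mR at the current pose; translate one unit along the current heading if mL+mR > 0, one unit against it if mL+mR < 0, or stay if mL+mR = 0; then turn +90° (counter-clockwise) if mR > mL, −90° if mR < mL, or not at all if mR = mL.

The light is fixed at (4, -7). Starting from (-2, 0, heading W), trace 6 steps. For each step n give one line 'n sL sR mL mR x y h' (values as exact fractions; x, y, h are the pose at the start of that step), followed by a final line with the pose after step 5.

n=0: pose=(-2,0,W); sL=12/17, sR=60/113; mL=12/17, mR=-342/1921; mL+mR=1014/1921 → advance +1; mR−mL=-1698/1921 → turn -1·90°
n=1: pose=(-3,0,N); sL=15/32, sR=3/5; mL=15/32, mR=-117/320; mL+mR=33/320 → advance +1; mR−mL=-267/320 → turn -1·90°
n=2: pose=(-3,1,E); sL=20/39, sR=12/17; mL=20/39, mR=-298/663; mL+mR=14/221 → advance +1; mR−mL=-638/663 → turn -1·90°
n=3: pose=(-2,1,S); sL=30/37, sR=30/49; mL=30/37, mR=-375/1813; mL+mR=1095/1813 → advance +1; mR−mL=-1845/1813 → turn -1·90°
n=4: pose=(-2,0,W); sL=12/17, sR=60/113; mL=12/17, mR=-342/1921; mL+mR=1014/1921 → advance +1; mR−mL=-1698/1921 → turn -1·90°
n=5: pose=(-3,0,N); sL=15/32, sR=3/5; mL=15/32, mR=-117/320; mL+mR=33/320 → advance +1; mR−mL=-267/320 → turn -1·90°

0 12/17 60/113 12/17 -342/1921 -2 0 W
1 15/32 3/5 15/32 -117/320 -3 0 N
2 20/39 12/17 20/39 -298/663 -3 1 E
3 30/37 30/49 30/37 -375/1813 -2 1 S
4 12/17 60/113 12/17 -342/1921 -2 0 W
5 15/32 3/5 15/32 -117/320 -3 0 N
final -3 1 E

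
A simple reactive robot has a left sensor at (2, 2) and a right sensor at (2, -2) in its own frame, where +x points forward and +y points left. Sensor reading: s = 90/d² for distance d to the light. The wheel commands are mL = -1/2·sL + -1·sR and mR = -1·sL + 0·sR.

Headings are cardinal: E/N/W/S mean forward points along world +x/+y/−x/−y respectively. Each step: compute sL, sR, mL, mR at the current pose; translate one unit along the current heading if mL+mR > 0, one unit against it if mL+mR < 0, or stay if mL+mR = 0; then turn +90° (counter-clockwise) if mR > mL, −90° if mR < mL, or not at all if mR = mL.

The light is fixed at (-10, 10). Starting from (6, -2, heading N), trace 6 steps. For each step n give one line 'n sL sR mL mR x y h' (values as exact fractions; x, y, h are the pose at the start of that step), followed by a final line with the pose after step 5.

0 45/148 45/212 -5715/15688 -45/148 6 -2 N
1 90/421 90/317 -52155/133457 -90/421 6 -3 W
2 45/293 1/5 -811/2930 -45/293 7 -3 S
3 90/461 90/557 -66555/256777 -90/461 7 -2 E
4 45/148 45/212 -5715/15688 -45/148 6 -2 N
5 90/421 90/317 -52155/133457 -90/421 6 -3 W
final 7 -3 S

n=0: pose=(6,-2,N); sL=45/148, sR=45/212; mL=-5715/15688, mR=-45/148; mL+mR=-10485/15688 → advance -1; mR−mL=945/15688 → turn +1·90°
n=1: pose=(6,-3,W); sL=90/421, sR=90/317; mL=-52155/133457, mR=-90/421; mL+mR=-80685/133457 → advance -1; mR−mL=23625/133457 → turn +1·90°
n=2: pose=(7,-3,S); sL=45/293, sR=1/5; mL=-811/2930, mR=-45/293; mL+mR=-1261/2930 → advance -1; mR−mL=361/2930 → turn +1·90°
n=3: pose=(7,-2,E); sL=90/461, sR=90/557; mL=-66555/256777, mR=-90/461; mL+mR=-116685/256777 → advance -1; mR−mL=16425/256777 → turn +1·90°
n=4: pose=(6,-2,N); sL=45/148, sR=45/212; mL=-5715/15688, mR=-45/148; mL+mR=-10485/15688 → advance -1; mR−mL=945/15688 → turn +1·90°
n=5: pose=(6,-3,W); sL=90/421, sR=90/317; mL=-52155/133457, mR=-90/421; mL+mR=-80685/133457 → advance -1; mR−mL=23625/133457 → turn +1·90°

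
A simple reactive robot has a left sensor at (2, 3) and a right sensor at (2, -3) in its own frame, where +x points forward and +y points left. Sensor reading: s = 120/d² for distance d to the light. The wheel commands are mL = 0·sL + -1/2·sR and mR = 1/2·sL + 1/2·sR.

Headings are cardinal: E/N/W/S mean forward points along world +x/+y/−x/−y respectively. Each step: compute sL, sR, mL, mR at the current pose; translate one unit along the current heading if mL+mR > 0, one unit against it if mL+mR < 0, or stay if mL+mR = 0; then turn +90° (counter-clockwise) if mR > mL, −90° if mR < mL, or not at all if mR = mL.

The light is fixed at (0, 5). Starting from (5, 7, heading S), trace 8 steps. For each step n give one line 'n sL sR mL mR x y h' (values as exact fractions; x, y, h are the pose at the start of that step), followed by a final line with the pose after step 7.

0 15/8 30 -15 255/16 5 7 S
1 24/13 120/53 -60/53 1416/689 5 6 E
2 20/3 4/3 -2/3 4 6 6 N
3 120/17 120/41 -60/41 3480/697 6 7 W
4 15/8 30 -15 255/16 5 7 S
5 24/13 120/53 -60/53 1416/689 5 6 E
6 20/3 4/3 -2/3 4 6 6 N
7 120/17 120/41 -60/41 3480/697 6 7 W
final 5 7 S

n=0: pose=(5,7,S); sL=15/8, sR=30; mL=-15, mR=255/16; mL+mR=15/16 → advance +1; mR−mL=495/16 → turn +1·90°
n=1: pose=(5,6,E); sL=24/13, sR=120/53; mL=-60/53, mR=1416/689; mL+mR=12/13 → advance +1; mR−mL=2196/689 → turn +1·90°
n=2: pose=(6,6,N); sL=20/3, sR=4/3; mL=-2/3, mR=4; mL+mR=10/3 → advance +1; mR−mL=14/3 → turn +1·90°
n=3: pose=(6,7,W); sL=120/17, sR=120/41; mL=-60/41, mR=3480/697; mL+mR=60/17 → advance +1; mR−mL=4500/697 → turn +1·90°
n=4: pose=(5,7,S); sL=15/8, sR=30; mL=-15, mR=255/16; mL+mR=15/16 → advance +1; mR−mL=495/16 → turn +1·90°
n=5: pose=(5,6,E); sL=24/13, sR=120/53; mL=-60/53, mR=1416/689; mL+mR=12/13 → advance +1; mR−mL=2196/689 → turn +1·90°
n=6: pose=(6,6,N); sL=20/3, sR=4/3; mL=-2/3, mR=4; mL+mR=10/3 → advance +1; mR−mL=14/3 → turn +1·90°
n=7: pose=(6,7,W); sL=120/17, sR=120/41; mL=-60/41, mR=3480/697; mL+mR=60/17 → advance +1; mR−mL=4500/697 → turn +1·90°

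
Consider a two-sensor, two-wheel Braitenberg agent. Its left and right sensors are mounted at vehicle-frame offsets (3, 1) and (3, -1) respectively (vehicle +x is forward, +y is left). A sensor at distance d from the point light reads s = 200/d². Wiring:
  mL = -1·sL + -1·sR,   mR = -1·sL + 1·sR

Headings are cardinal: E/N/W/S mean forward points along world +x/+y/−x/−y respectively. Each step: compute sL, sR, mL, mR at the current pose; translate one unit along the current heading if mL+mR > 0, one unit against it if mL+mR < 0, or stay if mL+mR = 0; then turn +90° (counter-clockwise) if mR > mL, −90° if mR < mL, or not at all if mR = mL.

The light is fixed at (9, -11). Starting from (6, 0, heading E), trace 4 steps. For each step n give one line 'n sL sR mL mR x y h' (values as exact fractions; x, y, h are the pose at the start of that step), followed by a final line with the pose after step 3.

0 25/18 2 -61/18 11/18 6 0 E
1 200/221 40/41 -17040/9061 640/9061 5 0 N
2 20/13 20/17 -600/221 -80/221 5 -1 W
3 200/53 40/13 -4720/689 -480/689 6 -1 S
final 6 0 E

n=0: pose=(6,0,E); sL=25/18, sR=2; mL=-61/18, mR=11/18; mL+mR=-25/9 → advance -1; mR−mL=4 → turn +1·90°
n=1: pose=(5,0,N); sL=200/221, sR=40/41; mL=-17040/9061, mR=640/9061; mL+mR=-400/221 → advance -1; mR−mL=80/41 → turn +1·90°
n=2: pose=(5,-1,W); sL=20/13, sR=20/17; mL=-600/221, mR=-80/221; mL+mR=-40/13 → advance -1; mR−mL=40/17 → turn +1·90°
n=3: pose=(6,-1,S); sL=200/53, sR=40/13; mL=-4720/689, mR=-480/689; mL+mR=-400/53 → advance -1; mR−mL=80/13 → turn +1·90°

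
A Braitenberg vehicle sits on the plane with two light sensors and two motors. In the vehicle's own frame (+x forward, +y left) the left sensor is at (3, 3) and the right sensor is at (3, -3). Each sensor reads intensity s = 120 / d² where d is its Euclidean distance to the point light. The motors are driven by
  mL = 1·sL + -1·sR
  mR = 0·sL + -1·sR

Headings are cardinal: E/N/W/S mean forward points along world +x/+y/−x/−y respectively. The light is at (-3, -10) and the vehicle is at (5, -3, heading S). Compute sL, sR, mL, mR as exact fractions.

left sensor world pos  = (8, -6); dL² = 137
right sensor world pos = (2, -6); dR² = 41
sL = 120/137 = 120/137
sR = 120/41 = 120/41
mL = 1·sL + -1·sR = -11520/5617
mR = 0·sL + -1·sR = -120/41

120/137 120/41 -11520/5617 -120/41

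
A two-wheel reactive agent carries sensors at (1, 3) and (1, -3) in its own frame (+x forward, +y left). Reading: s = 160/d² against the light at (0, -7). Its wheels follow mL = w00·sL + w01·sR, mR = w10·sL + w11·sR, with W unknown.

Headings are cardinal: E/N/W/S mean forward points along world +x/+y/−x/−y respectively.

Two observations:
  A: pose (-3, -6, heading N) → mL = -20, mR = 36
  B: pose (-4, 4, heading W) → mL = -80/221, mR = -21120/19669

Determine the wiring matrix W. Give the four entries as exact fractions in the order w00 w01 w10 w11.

0 -1/2 -1 1

obs A: pose=(-3,-6,N) → sL=4, sR=40, mL=-20, mR=36
obs B: pose=(-4,4,W) → sL=160/89, sR=160/221, mL=-80/221, mR=-21120/19669
sensor matrix S = [[4, 40], [160/89, 160/221]]; det S = -1357440/19669
solve [mL_A; mL_B] = S·[w00; w01] and [mR_A; mR_B] = S·[w10; w11]:
  w00 = 0, w01 = -1/2, w10 = -1, w11 = 1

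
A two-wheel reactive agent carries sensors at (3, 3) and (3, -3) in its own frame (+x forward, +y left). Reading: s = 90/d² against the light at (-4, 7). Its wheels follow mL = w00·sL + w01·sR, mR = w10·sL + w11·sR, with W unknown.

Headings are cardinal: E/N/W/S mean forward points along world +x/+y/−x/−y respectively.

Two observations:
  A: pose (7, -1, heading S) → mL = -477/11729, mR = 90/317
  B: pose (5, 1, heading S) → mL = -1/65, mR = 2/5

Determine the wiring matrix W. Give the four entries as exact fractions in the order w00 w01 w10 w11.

obs A: pose=(7,-1,S) → sL=90/317, sR=18/37, mL=-477/11729, mR=90/317
obs B: pose=(5,1,S) → sL=2/5, sR=10/13, mL=-1/65, mR=2/5
sensor matrix S = [[90/317, 18/37], [2/5, 10/13]]; det S = 18144/762385
solve [mL_A; mL_B] = S·[w00; w01] and [mR_A; mR_B] = S·[w10; w11]:
  w00 = -1, w01 = 1/2, w10 = 1, w11 = 0

-1 1/2 1 0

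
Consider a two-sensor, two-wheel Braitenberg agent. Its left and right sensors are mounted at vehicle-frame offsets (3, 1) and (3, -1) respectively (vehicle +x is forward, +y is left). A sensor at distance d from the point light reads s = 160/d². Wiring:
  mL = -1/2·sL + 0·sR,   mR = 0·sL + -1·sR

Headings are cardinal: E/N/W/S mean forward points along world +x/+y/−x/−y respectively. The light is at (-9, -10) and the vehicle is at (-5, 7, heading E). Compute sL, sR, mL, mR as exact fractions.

160/373 32/61 -80/373 -32/61

left sensor world pos  = (-2, 8); dL² = 373
right sensor world pos = (-2, 6); dR² = 305
sL = 160/373 = 160/373
sR = 160/305 = 32/61
mL = -1/2·sL + 0·sR = -80/373
mR = 0·sL + -1·sR = -32/61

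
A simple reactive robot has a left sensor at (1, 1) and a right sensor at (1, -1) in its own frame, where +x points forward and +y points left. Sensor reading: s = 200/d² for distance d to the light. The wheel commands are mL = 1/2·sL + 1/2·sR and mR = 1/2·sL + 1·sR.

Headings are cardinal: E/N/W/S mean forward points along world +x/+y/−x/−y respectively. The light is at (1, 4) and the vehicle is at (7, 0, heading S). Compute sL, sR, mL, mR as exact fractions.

left sensor world pos  = (8, -1); dL² = 74
right sensor world pos = (6, -1); dR² = 50
sL = 200/74 = 100/37
sR = 200/50 = 4
mL = 1/2·sL + 1/2·sR = 124/37
mR = 1/2·sL + 1·sR = 198/37

100/37 4 124/37 198/37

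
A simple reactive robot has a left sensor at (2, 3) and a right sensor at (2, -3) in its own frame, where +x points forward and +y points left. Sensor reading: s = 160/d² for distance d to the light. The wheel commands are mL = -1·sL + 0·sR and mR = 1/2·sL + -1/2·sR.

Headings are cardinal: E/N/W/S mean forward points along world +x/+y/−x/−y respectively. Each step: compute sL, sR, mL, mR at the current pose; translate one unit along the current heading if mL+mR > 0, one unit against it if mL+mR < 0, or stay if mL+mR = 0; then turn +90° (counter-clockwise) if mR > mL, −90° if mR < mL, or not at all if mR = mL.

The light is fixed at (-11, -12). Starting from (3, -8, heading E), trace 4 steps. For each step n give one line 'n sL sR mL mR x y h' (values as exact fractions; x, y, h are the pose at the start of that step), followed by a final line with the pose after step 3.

n=0: pose=(3,-8,E); sL=32/61, sR=160/257; mL=-32/61, mR=-768/15677; mL+mR=-8992/15677 → advance -1; mR−mL=7456/15677 → turn +1·90°
n=1: pose=(2,-8,N); sL=20/17, sR=40/73; mL=-20/17, mR=390/1241; mL+mR=-1070/1241 → advance -1; mR−mL=1850/1241 → turn +1·90°
n=2: pose=(2,-9,W); sL=160/121, sR=160/157; mL=-160/121, mR=2880/18997; mL+mR=-22240/18997 → advance -1; mR−mL=28000/18997 → turn +1·90°
n=3: pose=(3,-9,S); sL=16/29, sR=80/61; mL=-16/29, mR=-672/1769; mL+mR=-1648/1769 → advance -1; mR−mL=304/1769 → turn +1·90°

0 32/61 160/257 -32/61 -768/15677 3 -8 E
1 20/17 40/73 -20/17 390/1241 2 -8 N
2 160/121 160/157 -160/121 2880/18997 2 -9 W
3 16/29 80/61 -16/29 -672/1769 3 -9 S
final 3 -8 E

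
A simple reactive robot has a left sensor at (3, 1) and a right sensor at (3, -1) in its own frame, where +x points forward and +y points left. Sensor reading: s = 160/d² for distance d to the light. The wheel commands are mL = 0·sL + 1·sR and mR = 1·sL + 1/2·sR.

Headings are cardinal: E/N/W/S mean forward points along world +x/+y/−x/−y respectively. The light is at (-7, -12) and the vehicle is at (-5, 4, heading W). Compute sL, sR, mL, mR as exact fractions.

80/113 16/29 16/29 3224/3277

left sensor world pos  = (-8, 3); dL² = 226
right sensor world pos = (-8, 5); dR² = 290
sL = 160/226 = 80/113
sR = 160/290 = 16/29
mL = 0·sL + 1·sR = 16/29
mR = 1·sL + 1/2·sR = 3224/3277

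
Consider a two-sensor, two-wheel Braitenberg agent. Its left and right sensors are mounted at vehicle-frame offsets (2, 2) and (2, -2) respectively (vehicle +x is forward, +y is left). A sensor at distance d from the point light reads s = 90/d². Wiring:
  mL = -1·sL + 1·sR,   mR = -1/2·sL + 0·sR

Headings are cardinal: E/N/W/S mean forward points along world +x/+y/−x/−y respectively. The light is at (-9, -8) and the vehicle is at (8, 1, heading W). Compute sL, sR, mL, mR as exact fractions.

left sensor world pos  = (6, -1); dL² = 274
right sensor world pos = (6, 3); dR² = 346
sL = 90/274 = 45/137
sR = 90/346 = 45/173
mL = -1·sL + 1·sR = -1620/23701
mR = -1/2·sL + 0·sR = -45/274

45/137 45/173 -1620/23701 -45/274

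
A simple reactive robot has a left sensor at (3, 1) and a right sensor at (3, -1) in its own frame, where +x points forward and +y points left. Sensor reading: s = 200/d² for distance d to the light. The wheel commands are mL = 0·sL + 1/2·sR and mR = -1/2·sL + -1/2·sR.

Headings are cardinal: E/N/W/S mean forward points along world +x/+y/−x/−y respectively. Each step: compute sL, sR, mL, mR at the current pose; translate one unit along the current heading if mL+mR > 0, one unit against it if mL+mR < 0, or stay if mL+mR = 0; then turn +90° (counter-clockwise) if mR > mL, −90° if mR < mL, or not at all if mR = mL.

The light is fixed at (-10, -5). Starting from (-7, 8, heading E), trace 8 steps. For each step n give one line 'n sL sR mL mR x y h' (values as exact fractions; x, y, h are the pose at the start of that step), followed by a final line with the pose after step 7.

n=0: pose=(-7,8,E); sL=25/29, sR=10/9; mL=5/9, mR=-515/522; mL+mR=-25/58 → advance -1; mR−mL=-805/522 → turn -1·90°
n=1: pose=(-8,8,S); sL=200/109, sR=200/101; mL=100/101, mR=-21000/11009; mL+mR=-100/109 → advance -1; mR−mL=-31900/11009 → turn -1·90°
n=2: pose=(-8,9,W); sL=20/17, sR=100/113; mL=50/113, mR=-1980/1921; mL+mR=-10/17 → advance -1; mR−mL=-2830/1921 → turn -1·90°
n=3: pose=(-7,9,N); sL=200/293, sR=40/61; mL=20/61, mR=-11960/17873; mL+mR=-100/293 → advance -1; mR−mL=-17820/17873 → turn -1·90°
n=4: pose=(-7,8,E); sL=25/29, sR=10/9; mL=5/9, mR=-515/522; mL+mR=-25/58 → advance -1; mR−mL=-805/522 → turn -1·90°
n=5: pose=(-8,8,S); sL=200/109, sR=200/101; mL=100/101, mR=-21000/11009; mL+mR=-100/109 → advance -1; mR−mL=-31900/11009 → turn -1·90°
n=6: pose=(-8,9,W); sL=20/17, sR=100/113; mL=50/113, mR=-1980/1921; mL+mR=-10/17 → advance -1; mR−mL=-2830/1921 → turn -1·90°
n=7: pose=(-7,9,N); sL=200/293, sR=40/61; mL=20/61, mR=-11960/17873; mL+mR=-100/293 → advance -1; mR−mL=-17820/17873 → turn -1·90°

0 25/29 10/9 5/9 -515/522 -7 8 E
1 200/109 200/101 100/101 -21000/11009 -8 8 S
2 20/17 100/113 50/113 -1980/1921 -8 9 W
3 200/293 40/61 20/61 -11960/17873 -7 9 N
4 25/29 10/9 5/9 -515/522 -7 8 E
5 200/109 200/101 100/101 -21000/11009 -8 8 S
6 20/17 100/113 50/113 -1980/1921 -8 9 W
7 200/293 40/61 20/61 -11960/17873 -7 9 N
final -7 8 E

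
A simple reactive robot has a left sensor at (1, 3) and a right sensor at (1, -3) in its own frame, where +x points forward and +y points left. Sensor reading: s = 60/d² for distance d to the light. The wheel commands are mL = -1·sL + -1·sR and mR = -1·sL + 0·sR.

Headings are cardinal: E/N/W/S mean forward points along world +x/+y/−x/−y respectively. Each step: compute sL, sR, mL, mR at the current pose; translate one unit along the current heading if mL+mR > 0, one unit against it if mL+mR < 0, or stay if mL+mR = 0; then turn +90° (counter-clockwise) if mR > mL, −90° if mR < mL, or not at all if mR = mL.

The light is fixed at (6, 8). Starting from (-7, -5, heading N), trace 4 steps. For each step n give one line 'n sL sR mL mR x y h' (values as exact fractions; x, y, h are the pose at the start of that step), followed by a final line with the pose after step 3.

0 3/20 15/61 -483/1220 -3/20 -7 -5 N
1 12/97 60/317 -9624/30749 -12/97 -7 -6 W
2 10/51 2/15 -28/85 -10/51 -6 -6 S
3 60/221 60/377 -2760/6409 -60/221 -6 -5 E
final -7 -5 N

n=0: pose=(-7,-5,N); sL=3/20, sR=15/61; mL=-483/1220, mR=-3/20; mL+mR=-333/610 → advance -1; mR−mL=15/61 → turn +1·90°
n=1: pose=(-7,-6,W); sL=12/97, sR=60/317; mL=-9624/30749, mR=-12/97; mL+mR=-13428/30749 → advance -1; mR−mL=60/317 → turn +1·90°
n=2: pose=(-6,-6,S); sL=10/51, sR=2/15; mL=-28/85, mR=-10/51; mL+mR=-134/255 → advance -1; mR−mL=2/15 → turn +1·90°
n=3: pose=(-6,-5,E); sL=60/221, sR=60/377; mL=-2760/6409, mR=-60/221; mL+mR=-4500/6409 → advance -1; mR−mL=60/377 → turn +1·90°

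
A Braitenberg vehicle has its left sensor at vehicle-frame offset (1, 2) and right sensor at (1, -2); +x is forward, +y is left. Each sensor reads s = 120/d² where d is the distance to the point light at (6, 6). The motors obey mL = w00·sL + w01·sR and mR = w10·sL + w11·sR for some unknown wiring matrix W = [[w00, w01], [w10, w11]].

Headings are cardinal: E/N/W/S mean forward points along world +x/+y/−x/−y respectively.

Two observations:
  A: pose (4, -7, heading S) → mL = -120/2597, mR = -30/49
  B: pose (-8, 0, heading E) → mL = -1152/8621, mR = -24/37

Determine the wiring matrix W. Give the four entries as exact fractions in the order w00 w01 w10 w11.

-1 1 -1 0

obs A: pose=(4,-7,S) → sL=30/49, sR=30/53, mL=-120/2597, mR=-30/49
obs B: pose=(-8,0,E) → sL=24/37, sR=120/233, mL=-1152/8621, mR=-24/37
sensor matrix S = [[30/49, 30/53], [24/37, 120/233]]; det S = -1160640/22388737
solve [mL_A; mL_B] = S·[w00; w01] and [mR_A; mR_B] = S·[w10; w11]:
  w00 = -1, w01 = 1, w10 = -1, w11 = 0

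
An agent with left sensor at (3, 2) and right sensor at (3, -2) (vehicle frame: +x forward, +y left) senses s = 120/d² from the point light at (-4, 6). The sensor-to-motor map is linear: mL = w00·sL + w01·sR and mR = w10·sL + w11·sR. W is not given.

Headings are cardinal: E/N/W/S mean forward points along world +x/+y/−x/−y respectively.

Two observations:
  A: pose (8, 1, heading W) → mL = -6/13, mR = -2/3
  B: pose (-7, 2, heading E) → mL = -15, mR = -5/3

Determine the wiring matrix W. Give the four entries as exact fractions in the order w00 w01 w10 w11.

-1/2 0 0 -1/2

obs A: pose=(8,1,W) → sL=12/13, sR=4/3, mL=-6/13, mR=-2/3
obs B: pose=(-7,2,E) → sL=30, sR=10/3, mL=-15, mR=-5/3
sensor matrix S = [[12/13, 4/3], [30, 10/3]]; det S = -480/13
solve [mL_A; mL_B] = S·[w00; w01] and [mR_A; mR_B] = S·[w10; w11]:
  w00 = -1/2, w01 = 0, w10 = 0, w11 = -1/2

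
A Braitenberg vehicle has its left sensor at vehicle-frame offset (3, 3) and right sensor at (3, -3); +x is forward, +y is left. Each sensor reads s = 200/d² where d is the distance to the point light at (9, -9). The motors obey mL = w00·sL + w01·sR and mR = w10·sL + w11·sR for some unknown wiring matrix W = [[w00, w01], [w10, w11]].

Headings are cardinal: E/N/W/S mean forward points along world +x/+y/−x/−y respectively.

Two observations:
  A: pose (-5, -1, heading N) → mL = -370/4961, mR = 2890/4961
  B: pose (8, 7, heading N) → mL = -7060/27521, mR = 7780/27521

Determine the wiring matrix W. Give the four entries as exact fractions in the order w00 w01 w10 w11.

obs A: pose=(-5,-1,N) → sL=20/41, sR=100/121, mL=-370/4961, mR=2890/4961
obs B: pose=(8,7,N) → sL=200/377, sR=40/73, mL=-7060/27521, mR=7780/27521
sensor matrix S = [[20/41, 100/121], [200/377, 40/73]]; det S = -23366400/136531681
solve [mL_A; mL_B] = S·[w00; w01] and [mR_A; mR_B] = S·[w10; w11]:
  w00 = -1, w01 = 1/2, w10 = -1/2, w11 = 1

-1 1/2 -1/2 1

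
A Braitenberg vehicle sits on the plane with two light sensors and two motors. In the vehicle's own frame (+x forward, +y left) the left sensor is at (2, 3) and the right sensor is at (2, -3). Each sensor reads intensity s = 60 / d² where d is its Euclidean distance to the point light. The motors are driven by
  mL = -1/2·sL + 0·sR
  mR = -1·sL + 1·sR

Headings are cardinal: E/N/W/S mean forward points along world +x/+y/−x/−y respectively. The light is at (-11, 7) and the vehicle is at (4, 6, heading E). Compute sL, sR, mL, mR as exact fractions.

60/293 12/61 -30/293 -144/17873

left sensor world pos  = (6, 9); dL² = 293
right sensor world pos = (6, 3); dR² = 305
sL = 60/293 = 60/293
sR = 60/305 = 12/61
mL = -1/2·sL + 0·sR = -30/293
mR = -1·sL + 1·sR = -144/17873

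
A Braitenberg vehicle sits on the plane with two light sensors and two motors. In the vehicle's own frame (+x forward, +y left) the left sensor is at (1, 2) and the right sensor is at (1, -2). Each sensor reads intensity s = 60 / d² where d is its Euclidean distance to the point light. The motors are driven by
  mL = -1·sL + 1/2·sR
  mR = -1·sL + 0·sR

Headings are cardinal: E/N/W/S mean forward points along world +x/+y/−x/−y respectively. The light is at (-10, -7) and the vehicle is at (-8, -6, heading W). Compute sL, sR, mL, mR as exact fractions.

30 6 -27 -30

left sensor world pos  = (-9, -8); dL² = 2
right sensor world pos = (-9, -4); dR² = 10
sL = 60/2 = 30
sR = 60/10 = 6
mL = -1·sL + 1/2·sR = -27
mR = -1·sL + 0·sR = -30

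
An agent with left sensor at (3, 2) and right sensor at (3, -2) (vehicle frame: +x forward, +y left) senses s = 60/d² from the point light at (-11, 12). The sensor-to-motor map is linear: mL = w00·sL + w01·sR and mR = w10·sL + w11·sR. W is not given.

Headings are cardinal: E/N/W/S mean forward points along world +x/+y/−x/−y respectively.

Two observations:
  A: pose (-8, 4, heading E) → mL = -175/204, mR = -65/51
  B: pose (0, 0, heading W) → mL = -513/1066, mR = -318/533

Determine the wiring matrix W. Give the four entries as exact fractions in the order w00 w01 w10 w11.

-1/2 -1 -1 -1

obs A: pose=(-8,4,E) → sL=5/6, sR=15/34, mL=-175/204, mR=-65/51
obs B: pose=(0,0,W) → sL=3/13, sR=15/41, mL=-513/1066, mR=-318/533
sensor matrix S = [[5/6, 15/34], [3/13, 15/41]]; det S = 1840/9061
solve [mL_A; mL_B] = S·[w00; w01] and [mR_A; mR_B] = S·[w10; w11]:
  w00 = -1/2, w01 = -1, w10 = -1, w11 = -1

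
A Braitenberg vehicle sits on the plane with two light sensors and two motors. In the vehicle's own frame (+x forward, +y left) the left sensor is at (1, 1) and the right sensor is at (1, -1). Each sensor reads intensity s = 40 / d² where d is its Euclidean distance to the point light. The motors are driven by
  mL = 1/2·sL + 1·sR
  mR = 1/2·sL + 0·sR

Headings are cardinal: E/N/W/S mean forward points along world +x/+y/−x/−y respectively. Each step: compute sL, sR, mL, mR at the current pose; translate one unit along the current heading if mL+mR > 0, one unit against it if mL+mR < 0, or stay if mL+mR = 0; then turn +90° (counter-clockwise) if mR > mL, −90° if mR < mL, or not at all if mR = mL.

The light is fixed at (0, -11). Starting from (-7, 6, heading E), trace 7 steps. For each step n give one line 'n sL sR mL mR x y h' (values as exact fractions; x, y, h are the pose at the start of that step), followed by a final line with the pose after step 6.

n=0: pose=(-7,6,E); sL=1/9, sR=10/73; mL=253/1314, mR=1/18; mL+mR=163/657 → advance +1; mR−mL=-10/73 → turn -1·90°
n=1: pose=(-6,6,S); sL=40/281, sR=8/61; mL=3468/17141, mR=20/281; mL+mR=4688/17141 → advance +1; mR−mL=-8/61 → turn -1·90°
n=2: pose=(-6,5,W); sL=20/137, sR=20/169; mL=4430/23153, mR=10/137; mL+mR=6120/23153 → advance +1; mR−mL=-20/169 → turn -1·90°
n=3: pose=(-7,5,N); sL=40/353, sR=8/65; mL=4124/22945, mR=20/353; mL+mR=5424/22945 → advance +1; mR−mL=-8/65 → turn -1·90°
n=4: pose=(-7,6,E); sL=1/9, sR=10/73; mL=253/1314, mR=1/18; mL+mR=163/657 → advance +1; mR−mL=-10/73 → turn -1·90°
n=5: pose=(-6,6,S); sL=40/281, sR=8/61; mL=3468/17141, mR=20/281; mL+mR=4688/17141 → advance +1; mR−mL=-8/61 → turn -1·90°
n=6: pose=(-6,5,W); sL=20/137, sR=20/169; mL=4430/23153, mR=10/137; mL+mR=6120/23153 → advance +1; mR−mL=-20/169 → turn -1·90°

0 1/9 10/73 253/1314 1/18 -7 6 E
1 40/281 8/61 3468/17141 20/281 -6 6 S
2 20/137 20/169 4430/23153 10/137 -6 5 W
3 40/353 8/65 4124/22945 20/353 -7 5 N
4 1/9 10/73 253/1314 1/18 -7 6 E
5 40/281 8/61 3468/17141 20/281 -6 6 S
6 20/137 20/169 4430/23153 10/137 -6 5 W
final -7 5 N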